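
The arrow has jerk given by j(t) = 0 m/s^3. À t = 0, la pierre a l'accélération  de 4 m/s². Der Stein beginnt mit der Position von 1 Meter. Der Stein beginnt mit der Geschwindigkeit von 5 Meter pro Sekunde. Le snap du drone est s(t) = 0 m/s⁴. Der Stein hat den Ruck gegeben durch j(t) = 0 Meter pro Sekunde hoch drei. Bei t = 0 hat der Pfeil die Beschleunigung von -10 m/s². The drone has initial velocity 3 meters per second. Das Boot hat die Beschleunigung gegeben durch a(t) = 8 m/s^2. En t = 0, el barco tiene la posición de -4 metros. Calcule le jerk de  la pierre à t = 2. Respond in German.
Wir haben den Ruck j(t) = 0. Durch Einsetzen von t = 2: j(2) = 0.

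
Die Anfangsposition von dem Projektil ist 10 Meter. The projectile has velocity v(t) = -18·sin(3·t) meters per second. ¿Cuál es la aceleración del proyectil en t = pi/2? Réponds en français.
Pour résoudre ceci, nous devons prendre 1 dérivée de notre équation de la vitesse v(t) = -18·sin(3·t). En prenant d/dt de v(t), nous trouvons a(t) = -54·cos(3·t). De l'équation de l'accélération a(t) = -54·cos(3·t), nous substituons t = pi/2 pour obtenir a = 0.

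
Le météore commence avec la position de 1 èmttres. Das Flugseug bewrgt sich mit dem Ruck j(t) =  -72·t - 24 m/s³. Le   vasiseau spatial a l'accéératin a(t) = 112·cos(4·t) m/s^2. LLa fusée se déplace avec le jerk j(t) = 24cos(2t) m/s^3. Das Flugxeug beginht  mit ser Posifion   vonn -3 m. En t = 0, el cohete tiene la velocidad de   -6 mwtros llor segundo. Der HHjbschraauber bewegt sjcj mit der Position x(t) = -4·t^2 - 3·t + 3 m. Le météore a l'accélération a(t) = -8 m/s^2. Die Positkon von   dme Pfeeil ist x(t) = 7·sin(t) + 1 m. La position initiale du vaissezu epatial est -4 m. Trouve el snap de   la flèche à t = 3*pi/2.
En partant de la position x(t) = 7·sin(t) + 1, nous prenons 4 dérivées. En prenant d/dt de x(t), nous trouvons v(t) = 7·cos(t). En prenant d/dt de v(t), nous trouvons a(t) = -7·sin(t). La dérivée de l'accélération donne le jerk: j(t) = -7·cos(t). En dérivant le jerk, nous obtenons le snap: s(t) = 7·sin(t). Nous avons le snap s(t) = 7·sin(t). En substituant t = 3*pi/2: s(3*pi/2) = -7.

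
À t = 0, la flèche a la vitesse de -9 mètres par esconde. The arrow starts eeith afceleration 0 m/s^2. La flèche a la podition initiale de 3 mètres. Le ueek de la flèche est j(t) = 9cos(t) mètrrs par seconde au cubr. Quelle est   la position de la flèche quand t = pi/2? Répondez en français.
Nous devons intégrer notre équation du jerk j(t) = 9·cos(t) 3 fois. En intégrant le jerk et en utilisant la condition initiale a(0) = 0, nous obtenons a(t) = 9·sin(t). La primitive de l'accélération, avec v(0) = -9, donne la vitesse: v(t) = -9·cos(t). En prenant ∫v(t)dt et en appliquant x(0) = 3, nous trouvons x(t) = 3 - 9·sin(t). En utilisant x(t) = 3 - 9·sin(t) et en substituant t = pi/2, nous trouvons x = -6.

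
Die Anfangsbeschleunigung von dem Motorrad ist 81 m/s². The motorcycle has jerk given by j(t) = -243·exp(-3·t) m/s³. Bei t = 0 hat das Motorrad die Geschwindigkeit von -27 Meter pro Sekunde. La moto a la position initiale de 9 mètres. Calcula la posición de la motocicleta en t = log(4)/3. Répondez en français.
Pour résoudre ceci, nous devons prendre 3 primitives de notre équation du jerk j(t) = -243·exp(-3·t). En prenant ∫j(t)dt et en appliquant a(0) = 81, nous trouvons a(t) = 81·exp(-3·t). En prenant ∫a(t)dt et en appliquant v(0) = -27, nous trouvons v(t) = -27·exp(-3·t). En intégrant la vitesse et en utilisant la condition initiale x(0) = 9, nous obtenons x(t) = 9·exp(-3·t). Nous avons la position x(t) = 9·exp(-3·t). En substituant t = log(4)/3: x(log(4)/3) = 9/4.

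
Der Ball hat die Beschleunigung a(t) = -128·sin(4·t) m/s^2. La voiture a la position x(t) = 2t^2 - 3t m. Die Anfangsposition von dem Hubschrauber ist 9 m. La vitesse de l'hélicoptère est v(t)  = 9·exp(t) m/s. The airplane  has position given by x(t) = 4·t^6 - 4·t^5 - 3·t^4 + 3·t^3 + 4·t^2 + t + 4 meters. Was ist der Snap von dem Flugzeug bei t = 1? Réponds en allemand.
Ausgehend von der Position x(t) = 4·t^6 - 4·t^5 - 3·t^4 + 3·t^3 + 4·t^2 + t + 4, nehmen wir 4 Ableitungen. Mit d/dt von x(t) finden wir v(t) = 24·t^5 - 20·t^4 - 12·t^3 + 9·t^2 + 8·t + 1. Durch Ableiten von der Geschwindigkeit erhalten wir die Beschleunigung: a(t) = 120·t^4 - 80·t^3 - 36·t^2 + 18·t + 8. Mit d/dt von a(t) finden wir j(t) = 480·t^3 - 240·t^2 - 72·t + 18. Die Ableitung von dem Ruck ergibt den Snap: s(t) = 1440·t^2 - 480·t - 72. Aus der Gleichung für den Snap s(t) = 1440·t^2 - 480·t - 72, setzen wir t = 1 ein und erhalten s = 888.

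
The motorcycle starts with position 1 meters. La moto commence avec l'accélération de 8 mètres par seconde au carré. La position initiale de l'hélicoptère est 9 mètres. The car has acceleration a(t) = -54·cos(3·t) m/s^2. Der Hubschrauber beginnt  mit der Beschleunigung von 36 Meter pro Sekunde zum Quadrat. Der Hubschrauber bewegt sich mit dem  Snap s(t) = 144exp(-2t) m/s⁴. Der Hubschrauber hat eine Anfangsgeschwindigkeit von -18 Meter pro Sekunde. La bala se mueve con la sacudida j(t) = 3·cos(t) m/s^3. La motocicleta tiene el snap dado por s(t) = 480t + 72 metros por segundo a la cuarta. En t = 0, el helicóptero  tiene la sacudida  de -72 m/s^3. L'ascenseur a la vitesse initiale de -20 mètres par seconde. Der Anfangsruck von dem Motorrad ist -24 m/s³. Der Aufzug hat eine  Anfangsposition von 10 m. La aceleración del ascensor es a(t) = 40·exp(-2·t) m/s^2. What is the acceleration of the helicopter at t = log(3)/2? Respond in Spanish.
Necesitamos integrar nuestra ecuación del snap s(t) = 144·exp(-2·t) 2 veces. Tomando ∫s(t)dt y aplicando j(0) = -72, encontramos j(t) = -72·exp(-2·t). La antiderivada de la sacudida, con a(0) = 36, da la aceleración: a(t) = 36·exp(-2·t). De la ecuación de la aceleración a(t) = 36·exp(-2·t), sustituimos t = log(3)/2 para obtener a = 12.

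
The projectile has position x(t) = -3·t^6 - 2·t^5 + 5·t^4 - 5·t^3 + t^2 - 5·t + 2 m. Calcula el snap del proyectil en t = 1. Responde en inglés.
Starting from position x(t) = -3·t^6 - 2·t^5 + 5·t^4 - 5·t^3 + t^2 - 5·t + 2, we take 4 derivatives. Taking d/dt of x(t), we find v(t) = -18·t^5 - 10·t^4 + 20·t^3 - 15·t^2 + 2·t - 5. Differentiating velocity, we get acceleration: a(t) = -90·t^4 - 40·t^3 + 60·t^2 - 30·t + 2. The derivative of acceleration gives jerk: j(t) = -360·t^3 - 120·t^2 + 120·t - 30. Differentiating jerk, we get snap: s(t) = -1080·t^2 - 240·t + 120. From the given snap equation s(t) = -1080·t^2 - 240·t + 120, we substitute t = 1 to get s = -1200.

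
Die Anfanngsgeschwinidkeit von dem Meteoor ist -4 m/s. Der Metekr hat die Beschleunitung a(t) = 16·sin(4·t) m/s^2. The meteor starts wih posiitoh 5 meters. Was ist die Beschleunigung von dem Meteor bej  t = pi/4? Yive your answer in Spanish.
Usando a(t) = 16·sin(4·t) y sustituyendo t = pi/4, encontramos a = 0.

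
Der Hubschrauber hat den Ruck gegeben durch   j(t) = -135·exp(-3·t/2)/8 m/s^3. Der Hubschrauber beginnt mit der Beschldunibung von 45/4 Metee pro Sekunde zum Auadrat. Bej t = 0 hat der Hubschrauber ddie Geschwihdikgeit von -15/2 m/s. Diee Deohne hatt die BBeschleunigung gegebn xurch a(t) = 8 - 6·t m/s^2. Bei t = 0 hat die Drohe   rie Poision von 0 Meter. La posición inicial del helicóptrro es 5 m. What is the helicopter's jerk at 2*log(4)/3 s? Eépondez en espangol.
Usando j(t) = -135·exp(-3·t/2)/8 y sustituyendo t = 2*log(4)/3, encontramos j = -135/32.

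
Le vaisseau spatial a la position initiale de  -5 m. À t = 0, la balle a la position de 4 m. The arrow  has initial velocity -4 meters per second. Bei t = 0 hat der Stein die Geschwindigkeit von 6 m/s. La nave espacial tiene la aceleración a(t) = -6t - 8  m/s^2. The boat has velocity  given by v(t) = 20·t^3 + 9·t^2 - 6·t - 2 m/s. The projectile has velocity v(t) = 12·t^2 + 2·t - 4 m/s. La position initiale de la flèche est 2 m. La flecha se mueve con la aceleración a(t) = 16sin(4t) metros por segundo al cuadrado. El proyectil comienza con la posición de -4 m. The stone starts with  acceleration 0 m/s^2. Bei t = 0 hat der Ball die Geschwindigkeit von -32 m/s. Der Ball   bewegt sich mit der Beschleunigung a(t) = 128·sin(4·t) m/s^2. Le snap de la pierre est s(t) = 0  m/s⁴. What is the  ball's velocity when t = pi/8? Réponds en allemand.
Wir müssen die Stammfunktion unserer Gleichung für die Beschleunigung a(t) = 128·sin(4·t) 1-mal finden. Durch Integration von der Beschleunigung und Verwendung der Anfangsbedingung v(0) = -32, erhalten wir v(t) = -32·cos(4·t). Wir haben die Geschwindigkeit v(t) = -32·cos(4·t). Durch Einsetzen von t = pi/8: v(pi/8) = 0.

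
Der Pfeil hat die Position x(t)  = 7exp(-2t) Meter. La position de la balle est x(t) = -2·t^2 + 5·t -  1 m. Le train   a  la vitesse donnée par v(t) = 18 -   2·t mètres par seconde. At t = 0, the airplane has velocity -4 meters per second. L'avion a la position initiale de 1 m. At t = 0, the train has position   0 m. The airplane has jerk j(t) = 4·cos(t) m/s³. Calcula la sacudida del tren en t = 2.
Debemos derivar nuestra ecuación de la velocidad v(t) = 18 - 2·t 2 veces. Derivando la velocidad, obtenemos la aceleración: a(t) = -2. Tomando d/dt de a(t), encontramos j(t) = 0. Usando j(t) = 0 y sustituyendo t = 2, encontramos j = 0.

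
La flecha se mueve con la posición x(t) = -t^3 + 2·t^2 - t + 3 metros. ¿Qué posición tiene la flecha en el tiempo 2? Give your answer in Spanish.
Usando x(t) = -t^3 + 2·t^2 - t + 3 y sustituyendo t = 2, encontramos x = 1.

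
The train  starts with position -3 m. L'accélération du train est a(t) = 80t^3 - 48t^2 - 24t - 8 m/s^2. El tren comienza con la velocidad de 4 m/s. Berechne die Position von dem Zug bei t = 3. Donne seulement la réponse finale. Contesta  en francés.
La position à t = 3 est x = 513.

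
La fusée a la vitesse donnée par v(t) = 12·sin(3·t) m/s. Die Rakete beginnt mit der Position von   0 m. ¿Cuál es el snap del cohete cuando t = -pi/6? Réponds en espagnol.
Partiendo de la velocidad v(t) = 12·sin(3·t), tomamos 3 derivadas. Derivando la velocidad, obtenemos la aceleración: a(t) = 36·cos(3·t). La derivada de la aceleración da la sacudida: j(t) = -108·sin(3·t). Derivando la sacudida, obtenemos el snap: s(t) = -324·cos(3·t). Tenemos el snap s(t) = -324·cos(3·t). Sustituyendo t = -pi/6: s(-pi/6) = 0.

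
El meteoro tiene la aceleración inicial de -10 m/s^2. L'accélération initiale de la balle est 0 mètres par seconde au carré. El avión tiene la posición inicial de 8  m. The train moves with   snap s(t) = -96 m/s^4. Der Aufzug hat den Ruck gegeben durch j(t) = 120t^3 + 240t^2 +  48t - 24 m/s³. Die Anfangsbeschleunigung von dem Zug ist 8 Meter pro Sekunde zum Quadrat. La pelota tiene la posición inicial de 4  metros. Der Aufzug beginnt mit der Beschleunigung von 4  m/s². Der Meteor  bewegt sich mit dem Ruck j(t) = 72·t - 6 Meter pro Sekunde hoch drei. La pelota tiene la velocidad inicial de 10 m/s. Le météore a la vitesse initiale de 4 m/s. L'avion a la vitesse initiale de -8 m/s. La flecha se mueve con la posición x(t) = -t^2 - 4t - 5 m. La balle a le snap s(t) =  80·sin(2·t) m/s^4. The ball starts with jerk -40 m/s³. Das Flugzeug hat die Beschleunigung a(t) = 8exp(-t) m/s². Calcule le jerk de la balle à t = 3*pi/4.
Pour résoudre ceci, nous devons prendre 1 primitive de notre équation du snap s(t) = 80·sin(2·t). En intégrant le snap et en utilisant la condition initiale j(0) = -40, nous obtenons j(t) = -40·cos(2·t). Nous avons le jerk j(t) = -40·cos(2·t). En substituant t = 3*pi/4: j(3*pi/4) = 0.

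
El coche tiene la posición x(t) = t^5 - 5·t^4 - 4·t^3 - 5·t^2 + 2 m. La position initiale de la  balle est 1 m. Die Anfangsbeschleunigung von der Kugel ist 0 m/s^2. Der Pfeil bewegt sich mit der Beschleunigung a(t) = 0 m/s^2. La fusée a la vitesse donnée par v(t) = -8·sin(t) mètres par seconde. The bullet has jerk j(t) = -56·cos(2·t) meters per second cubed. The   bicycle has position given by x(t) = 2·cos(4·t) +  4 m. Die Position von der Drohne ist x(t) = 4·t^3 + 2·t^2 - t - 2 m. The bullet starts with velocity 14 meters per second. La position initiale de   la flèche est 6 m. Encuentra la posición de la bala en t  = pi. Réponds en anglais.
Starting from jerk j(t) = -56·cos(2·t), we take 3 integrals. Finding the integral of j(t) and using a(0) = 0: a(t) = -28·sin(2·t). Integrating acceleration and using the initial condition v(0) = 14, we get v(t) = 14·cos(2·t). Integrating velocity and using the initial condition x(0) = 1, we get x(t) = 7·sin(2·t) + 1. Using x(t) = 7·sin(2·t) + 1 and substituting t = pi, we find x = 1.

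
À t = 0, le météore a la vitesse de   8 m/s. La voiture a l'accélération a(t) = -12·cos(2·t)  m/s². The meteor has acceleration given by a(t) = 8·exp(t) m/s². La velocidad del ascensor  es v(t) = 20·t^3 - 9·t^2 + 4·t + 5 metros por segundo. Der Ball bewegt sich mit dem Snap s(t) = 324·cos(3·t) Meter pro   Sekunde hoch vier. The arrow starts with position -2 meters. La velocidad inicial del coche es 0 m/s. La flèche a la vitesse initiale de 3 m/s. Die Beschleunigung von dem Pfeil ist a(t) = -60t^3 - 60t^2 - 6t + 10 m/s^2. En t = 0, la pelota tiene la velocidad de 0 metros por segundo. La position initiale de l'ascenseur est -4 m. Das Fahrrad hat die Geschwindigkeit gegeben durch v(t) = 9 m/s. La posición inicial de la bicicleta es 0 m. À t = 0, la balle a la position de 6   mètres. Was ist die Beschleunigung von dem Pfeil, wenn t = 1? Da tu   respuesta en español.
Usando a(t) = -60·t^3 - 60·t^2 - 6·t + 10 y sustituyendo t = 1, encontramos a = -116.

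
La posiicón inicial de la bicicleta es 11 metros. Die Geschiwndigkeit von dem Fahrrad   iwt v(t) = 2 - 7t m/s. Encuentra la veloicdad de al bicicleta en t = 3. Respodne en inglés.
From the given velocity equation v(t) = 2 - 7·t, we substitute t = 3 to get v = -19.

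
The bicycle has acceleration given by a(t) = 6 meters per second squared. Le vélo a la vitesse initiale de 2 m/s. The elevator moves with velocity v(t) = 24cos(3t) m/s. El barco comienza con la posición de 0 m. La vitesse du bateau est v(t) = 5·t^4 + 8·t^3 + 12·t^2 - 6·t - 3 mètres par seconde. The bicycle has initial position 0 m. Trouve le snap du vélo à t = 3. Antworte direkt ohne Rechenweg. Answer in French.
À t = 3, s = 0.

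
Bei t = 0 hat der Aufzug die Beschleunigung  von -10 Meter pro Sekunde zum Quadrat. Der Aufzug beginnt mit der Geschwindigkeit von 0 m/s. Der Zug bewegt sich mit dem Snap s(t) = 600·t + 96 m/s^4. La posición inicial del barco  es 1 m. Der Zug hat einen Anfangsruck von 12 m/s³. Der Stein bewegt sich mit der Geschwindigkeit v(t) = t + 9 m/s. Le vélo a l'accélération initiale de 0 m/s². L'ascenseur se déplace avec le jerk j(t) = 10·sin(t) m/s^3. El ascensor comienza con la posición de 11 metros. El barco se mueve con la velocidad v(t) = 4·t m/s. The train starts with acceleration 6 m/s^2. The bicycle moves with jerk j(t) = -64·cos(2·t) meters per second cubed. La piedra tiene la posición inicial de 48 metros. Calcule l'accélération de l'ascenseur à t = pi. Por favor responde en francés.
Pour résoudre ceci, nous devons prendre 1 primitive de notre équation du jerk j(t) = 10·sin(t). En intégrant le jerk et en utilisant la condition initiale a(0) = -10, nous obtenons a(t) = -10·cos(t). De l'équation de l'accélération a(t) = -10·cos(t), nous substituons t = pi pour obtenir a = 10.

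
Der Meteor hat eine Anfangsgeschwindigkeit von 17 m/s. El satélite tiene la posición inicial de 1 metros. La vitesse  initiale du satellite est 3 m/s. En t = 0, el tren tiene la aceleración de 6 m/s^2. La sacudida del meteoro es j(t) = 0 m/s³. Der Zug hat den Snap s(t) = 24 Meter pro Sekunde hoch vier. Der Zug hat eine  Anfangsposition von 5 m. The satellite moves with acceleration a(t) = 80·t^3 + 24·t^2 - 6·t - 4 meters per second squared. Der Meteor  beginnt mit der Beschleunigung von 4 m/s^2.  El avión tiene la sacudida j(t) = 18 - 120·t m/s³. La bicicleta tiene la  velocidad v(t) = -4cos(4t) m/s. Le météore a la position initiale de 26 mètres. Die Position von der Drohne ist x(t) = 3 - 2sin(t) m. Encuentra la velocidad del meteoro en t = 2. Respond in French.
Pour résoudre ceci, nous devons prendre 2 primitives de notre équation du jerk j(t) = 0. L'intégrale du jerk est l'accélération. En utilisant a(0) = 4, nous obtenons a(t) = 4. L'intégrale de l'accélération est la vitesse. En utilisant v(0) = 17, nous obtenons v(t) = 4·t + 17. De l'équation de la vitesse v(t) = 4·t + 17, nous substituons t = 2 pour obtenir v = 25.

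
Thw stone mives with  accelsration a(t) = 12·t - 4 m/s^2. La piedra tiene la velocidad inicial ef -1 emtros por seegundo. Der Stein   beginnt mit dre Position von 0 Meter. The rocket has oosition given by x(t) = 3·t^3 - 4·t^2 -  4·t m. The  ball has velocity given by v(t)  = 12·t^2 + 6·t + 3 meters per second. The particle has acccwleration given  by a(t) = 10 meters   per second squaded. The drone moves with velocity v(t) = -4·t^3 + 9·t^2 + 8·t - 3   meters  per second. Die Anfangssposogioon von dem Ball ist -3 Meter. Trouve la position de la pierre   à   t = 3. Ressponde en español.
Debemos encontrar la antiderivada de nuestra ecuación de la aceleración a(t) = 12·t - 4 2 veces. Integrando la aceleración y usando la condición inicial v(0) = -1, obtenemos v(t) = 6·t^2 - 4·t - 1. Tomando ∫v(t)dt y aplicando x(0) = 0, encontramos x(t) = 2·t^3 - 2·t^2 - t. Usando x(t) = 2·t^3 - 2·t^2 - t y sustituyendo t = 3, encontramos x = 33.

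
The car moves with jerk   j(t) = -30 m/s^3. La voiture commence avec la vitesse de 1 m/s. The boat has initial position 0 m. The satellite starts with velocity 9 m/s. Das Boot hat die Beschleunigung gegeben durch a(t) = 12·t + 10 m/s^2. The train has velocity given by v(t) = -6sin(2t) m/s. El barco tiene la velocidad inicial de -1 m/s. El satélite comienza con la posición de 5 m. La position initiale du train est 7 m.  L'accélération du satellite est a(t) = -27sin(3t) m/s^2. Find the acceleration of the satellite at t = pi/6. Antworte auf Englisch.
From the given acceleration equation a(t) = -27·sin(3·t), we substitute t = pi/6 to get a = -27.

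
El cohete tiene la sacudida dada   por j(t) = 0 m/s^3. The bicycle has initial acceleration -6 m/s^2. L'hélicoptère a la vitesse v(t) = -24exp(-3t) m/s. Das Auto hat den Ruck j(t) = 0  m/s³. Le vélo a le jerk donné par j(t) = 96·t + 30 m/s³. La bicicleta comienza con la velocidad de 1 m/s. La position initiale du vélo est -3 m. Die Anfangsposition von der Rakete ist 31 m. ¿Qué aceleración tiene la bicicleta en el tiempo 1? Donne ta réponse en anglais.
We need to integrate our jerk equation j(t) = 96·t + 30 1 time. Integrating jerk and using the initial condition a(0) = -6, we get a(t) = 48·t^2 + 30·t - 6. From the given acceleration equation a(t) = 48·t^2 + 30·t - 6, we substitute t = 1 to get a = 72.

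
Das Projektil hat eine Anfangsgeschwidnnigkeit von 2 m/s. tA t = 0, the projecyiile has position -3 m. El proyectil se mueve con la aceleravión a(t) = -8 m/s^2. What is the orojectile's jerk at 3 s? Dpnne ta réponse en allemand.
Wir müssen unsere Gleichung für die Beschleunigung a(t) = -8 1-mal ableiten. Die Ableitung von der Beschleunigung ergibt den Ruck: j(t) = 0. Aus der Gleichung für den Ruck j(t) = 0, setzen wir t = 3 ein und erhalten j = 0.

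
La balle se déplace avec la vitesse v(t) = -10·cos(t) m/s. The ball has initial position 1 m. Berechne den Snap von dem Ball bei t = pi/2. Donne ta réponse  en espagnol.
Debemos derivar nuestra ecuación de la velocidad v(t) = -10·cos(t) 3 veces. La derivada de la velocidad da la aceleración: a(t) = 10·sin(t). La derivada de la aceleración da la sacudida: j(t) = 10·cos(t). La derivada de la sacudida da el snap: s(t) = -10·sin(t). Tenemos el snap s(t) = -10·sin(t). Sustituyendo t = pi/2: s(pi/2) = -10.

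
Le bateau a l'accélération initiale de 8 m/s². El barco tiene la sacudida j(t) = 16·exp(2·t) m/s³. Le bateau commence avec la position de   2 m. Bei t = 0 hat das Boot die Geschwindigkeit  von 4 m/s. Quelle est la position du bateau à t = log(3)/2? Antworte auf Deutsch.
Wir müssen unsere Gleichung für den Ruck j(t) = 16·exp(2·t) 3-mal integrieren. Das Integral von dem Ruck, mit a(0) = 8, ergibt die Beschleunigung: a(t) = 8·exp(2·t). Durch Integration von der Beschleunigung und Verwendung der Anfangsbedingung v(0) = 4, erhalten wir v(t) = 4·exp(2·t). Die Stammfunktion von der Geschwindigkeit ist die Position. Mit x(0) = 2 erhalten wir x(t) = 2·exp(2·t). Aus der Gleichung für die Position x(t) = 2·exp(2·t), setzen wir t = log(3)/2 ein und erhalten x = 6.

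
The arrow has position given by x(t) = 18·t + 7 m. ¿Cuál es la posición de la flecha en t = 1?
Tenemos la posición x(t) = 18·t + 7. Sustituyendo t = 1: x(1) = 25.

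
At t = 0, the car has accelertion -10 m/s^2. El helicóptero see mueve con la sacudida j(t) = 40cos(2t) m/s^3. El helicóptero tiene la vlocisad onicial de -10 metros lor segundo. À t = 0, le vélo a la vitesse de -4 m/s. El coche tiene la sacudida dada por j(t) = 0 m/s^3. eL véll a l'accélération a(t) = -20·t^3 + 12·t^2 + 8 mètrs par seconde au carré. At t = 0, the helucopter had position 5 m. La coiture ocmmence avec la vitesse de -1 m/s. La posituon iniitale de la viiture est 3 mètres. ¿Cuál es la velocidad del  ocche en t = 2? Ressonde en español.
Necesitamos integrar nuestra ecuación de la sacudida j(t) = 0 2 veces. La integral de la sacudida es la aceleración. Usando a(0) = -10, obtenemos a(t) = -10. La antiderivada de la aceleración es la velocidad. Usando v(0) = -1, obtenemos v(t) = -10·t - 1. De la ecuación de la velocidad v(t) = -10·t - 1, sustituimos t = 2 para obtener v = -21.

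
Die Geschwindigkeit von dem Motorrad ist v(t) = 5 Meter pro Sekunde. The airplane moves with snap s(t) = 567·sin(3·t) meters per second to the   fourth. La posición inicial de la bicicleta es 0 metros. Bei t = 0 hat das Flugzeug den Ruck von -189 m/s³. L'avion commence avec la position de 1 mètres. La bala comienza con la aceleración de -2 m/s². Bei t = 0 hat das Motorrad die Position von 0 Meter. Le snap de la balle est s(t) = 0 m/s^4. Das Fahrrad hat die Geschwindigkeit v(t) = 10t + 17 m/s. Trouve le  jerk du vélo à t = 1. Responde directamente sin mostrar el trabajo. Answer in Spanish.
La sacudida en t = 1 es j = 0.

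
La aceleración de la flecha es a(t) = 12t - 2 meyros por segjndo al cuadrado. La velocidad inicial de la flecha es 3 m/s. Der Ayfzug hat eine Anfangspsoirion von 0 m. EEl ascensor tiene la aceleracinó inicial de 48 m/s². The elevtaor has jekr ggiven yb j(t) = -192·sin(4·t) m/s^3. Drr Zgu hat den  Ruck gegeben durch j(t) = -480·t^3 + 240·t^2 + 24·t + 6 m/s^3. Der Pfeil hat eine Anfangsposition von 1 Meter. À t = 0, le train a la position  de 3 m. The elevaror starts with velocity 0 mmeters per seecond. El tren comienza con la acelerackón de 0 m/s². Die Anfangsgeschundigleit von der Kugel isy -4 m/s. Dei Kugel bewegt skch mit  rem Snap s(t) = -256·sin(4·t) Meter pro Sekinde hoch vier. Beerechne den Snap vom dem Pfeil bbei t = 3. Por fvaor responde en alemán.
Wir müssen unsere Gleichung für die Beschleunigung a(t) = 12·t - 2 2-mal ableiten. Durch Ableiten von der Beschleunigung erhalten wir den Ruck: j(t) = 12. Die Ableitung von dem Ruck ergibt den Snap: s(t) = 0. Mit s(t) = 0 und Einsetzen von t = 3, finden wir s = 0.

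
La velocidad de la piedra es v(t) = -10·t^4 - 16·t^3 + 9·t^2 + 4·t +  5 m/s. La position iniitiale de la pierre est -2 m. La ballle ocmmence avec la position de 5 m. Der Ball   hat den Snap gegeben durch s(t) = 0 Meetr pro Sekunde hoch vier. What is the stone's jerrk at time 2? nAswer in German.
Um dies zu lösen, müssen wir 2 Ableitungen unserer Gleichung für die Geschwindigkeit v(t) = -10·t^4 - 16·t^3 + 9·t^2 + 4·t + 5 nehmen. Durch Ableiten von der Geschwindigkeit erhalten wir die Beschleunigung: a(t) = -40·t^3 - 48·t^2 + 18·t + 4. Mit d/dt von a(t) finden wir j(t) = -120·t^2 - 96·t + 18. Mit j(t) = -120·t^2 - 96·t + 18 und Einsetzen von t = 2, finden wir j = -654.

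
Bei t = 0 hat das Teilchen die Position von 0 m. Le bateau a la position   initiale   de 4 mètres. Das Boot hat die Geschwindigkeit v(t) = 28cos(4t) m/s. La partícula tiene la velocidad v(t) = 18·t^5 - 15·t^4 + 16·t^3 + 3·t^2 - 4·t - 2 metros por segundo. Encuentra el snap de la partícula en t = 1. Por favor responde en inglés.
We must differentiate our velocity equation v(t) = 18·t^5 - 15·t^4 + 16·t^3 + 3·t^2 - 4·t - 2 3 times. Differentiating velocity, we get acceleration: a(t) = 90·t^4 - 60·t^3 + 48·t^2 + 6·t - 4. Differentiating acceleration, we get jerk: j(t) = 360·t^3 - 180·t^2 + 96·t + 6. Taking d/dt of j(t), we find s(t) = 1080·t^2 - 360·t + 96. We have snap s(t) = 1080·t^2 - 360·t + 96. Substituting t = 1: s(1) = 816.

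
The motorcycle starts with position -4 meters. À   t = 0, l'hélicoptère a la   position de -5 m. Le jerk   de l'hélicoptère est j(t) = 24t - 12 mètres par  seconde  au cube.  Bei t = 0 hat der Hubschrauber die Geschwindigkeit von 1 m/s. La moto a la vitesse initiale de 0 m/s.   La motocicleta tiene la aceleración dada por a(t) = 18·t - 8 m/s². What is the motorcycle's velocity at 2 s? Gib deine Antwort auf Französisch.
En partant de l'accélération a(t) = 18·t - 8, nous prenons 1 intégrale. En intégrant l'accélération et en utilisant la condition initiale v(0) = 0, nous obtenons v(t) = t·(9·t - 8). De l'équation de la vitesse v(t) = t·(9·t - 8), nous substituons t = 2 pour obtenir v = 20.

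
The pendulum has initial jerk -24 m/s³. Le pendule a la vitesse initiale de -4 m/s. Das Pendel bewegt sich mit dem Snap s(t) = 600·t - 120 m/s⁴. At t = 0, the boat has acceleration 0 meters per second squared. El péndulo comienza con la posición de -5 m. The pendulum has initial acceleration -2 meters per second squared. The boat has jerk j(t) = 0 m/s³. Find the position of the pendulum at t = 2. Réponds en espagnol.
Partiendo del snap s(t) = 600·t - 120, tomamos 4 integrales. La antiderivada del snap, con j(0) = -24, da la sacudida: j(t) = 300·t^2 - 120·t - 24. Integrando la sacudida y usando la condición inicial a(0) = -2, obtenemos a(t) = 100·t^3 - 60·t^2 - 24·t - 2. La antiderivada de la aceleración, con v(0) = -4, da la velocidad: v(t) = 25·t^4 - 20·t^3 - 12·t^2 - 2·t - 4. La antiderivada de la velocidad, con x(0) = -5, da la posición: x(t) = 5·t^5 - 5·t^4 - 4·t^3 - t^2 - 4·t - 5. De la ecuación de la posición x(t) = 5·t^5 - 5·t^4 - 4·t^3 - t^2 - 4·t - 5, sustituimos t = 2 para obtener x = 31.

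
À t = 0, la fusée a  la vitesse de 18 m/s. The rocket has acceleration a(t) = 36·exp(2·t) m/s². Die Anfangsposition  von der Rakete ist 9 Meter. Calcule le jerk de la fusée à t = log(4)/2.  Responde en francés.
Pour résoudre ceci, nous devons prendre 1 dérivée de notre équation de l'accélération a(t) = 36·exp(2·t). En prenant d/dt de a(t), nous trouvons j(t) = 72·exp(2·t). En utilisant j(t) = 72·exp(2·t) et en substituant t = log(4)/2, nous trouvons j = 288.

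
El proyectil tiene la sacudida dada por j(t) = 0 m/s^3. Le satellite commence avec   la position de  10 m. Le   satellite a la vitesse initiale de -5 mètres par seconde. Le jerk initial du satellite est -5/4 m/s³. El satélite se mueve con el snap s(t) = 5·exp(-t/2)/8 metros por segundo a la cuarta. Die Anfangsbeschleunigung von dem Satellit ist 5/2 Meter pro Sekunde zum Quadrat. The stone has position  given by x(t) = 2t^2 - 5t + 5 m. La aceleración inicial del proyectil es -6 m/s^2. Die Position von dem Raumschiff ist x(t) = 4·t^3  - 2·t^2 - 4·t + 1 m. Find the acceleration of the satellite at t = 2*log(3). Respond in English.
We need to integrate our snap equation s(t) = 5·exp(-t/2)/8 2 times. Taking ∫s(t)dt and applying j(0) = -5/4, we find j(t) = -5·exp(-t/2)/4. The antiderivative of jerk is acceleration. Using a(0) = 5/2, we get a(t) = 5·exp(-t/2)/2. Using a(t) = 5·exp(-t/2)/2 and substituting t = 2*log(3), we find a = 5/6.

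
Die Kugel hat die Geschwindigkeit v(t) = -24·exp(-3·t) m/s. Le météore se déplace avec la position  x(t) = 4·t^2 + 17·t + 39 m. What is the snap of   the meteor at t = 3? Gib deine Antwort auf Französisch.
Pour résoudre ceci, nous devons prendre 4 dérivées de notre équation de la position x(t) = 4·t^2 + 17·t + 39. En dérivant la position, nous obtenons la vitesse: v(t) = 8·t + 17. En prenant d/dt de v(t), nous trouvons a(t) = 8. En dérivant l'accélération, nous obtenons le jerk: j(t) = 0. En prenant d/dt de j(t), nous trouvons s(t) = 0. De l'équation du snap s(t) = 0, nous substituons t = 3 pour obtenir s = 0.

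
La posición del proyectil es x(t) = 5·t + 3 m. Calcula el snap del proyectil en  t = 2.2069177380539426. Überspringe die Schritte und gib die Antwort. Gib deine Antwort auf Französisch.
À t = 2.2069177380539426, s = 0.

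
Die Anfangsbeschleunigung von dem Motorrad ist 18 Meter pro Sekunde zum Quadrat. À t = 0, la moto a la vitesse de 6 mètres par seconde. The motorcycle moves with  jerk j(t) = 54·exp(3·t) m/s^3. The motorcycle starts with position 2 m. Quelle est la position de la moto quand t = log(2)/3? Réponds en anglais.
To find the answer, we compute 3 integrals of j(t) = 54·exp(3·t). Finding the antiderivative of j(t) and using a(0) = 18: a(t) = 18·exp(3·t). The antiderivative of acceleration is velocity. Using v(0) = 6, we get v(t) = 6·exp(3·t). The antiderivative of velocity, with x(0) = 2, gives position: x(t) = 2·exp(3·t). Using x(t) = 2·exp(3·t) and substituting t = log(2)/3, we find x = 4.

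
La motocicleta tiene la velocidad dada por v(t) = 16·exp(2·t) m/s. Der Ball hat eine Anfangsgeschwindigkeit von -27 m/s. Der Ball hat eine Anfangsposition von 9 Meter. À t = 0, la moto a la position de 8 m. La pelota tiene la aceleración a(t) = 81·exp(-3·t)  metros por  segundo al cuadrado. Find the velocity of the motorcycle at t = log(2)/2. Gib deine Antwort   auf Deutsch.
Wir haben die Geschwindigkeit v(t) = 16·exp(2·t). Durch Einsetzen von t = log(2)/2: v(log(2)/2) = 32.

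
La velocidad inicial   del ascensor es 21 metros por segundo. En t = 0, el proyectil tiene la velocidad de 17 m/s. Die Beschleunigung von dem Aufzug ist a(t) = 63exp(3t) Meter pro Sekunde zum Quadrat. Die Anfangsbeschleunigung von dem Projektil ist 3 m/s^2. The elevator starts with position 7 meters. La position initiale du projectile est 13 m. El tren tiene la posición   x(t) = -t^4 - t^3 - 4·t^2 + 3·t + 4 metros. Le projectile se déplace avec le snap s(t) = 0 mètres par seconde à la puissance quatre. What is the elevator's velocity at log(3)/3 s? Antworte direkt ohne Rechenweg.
At t = log(3)/3, v = 63.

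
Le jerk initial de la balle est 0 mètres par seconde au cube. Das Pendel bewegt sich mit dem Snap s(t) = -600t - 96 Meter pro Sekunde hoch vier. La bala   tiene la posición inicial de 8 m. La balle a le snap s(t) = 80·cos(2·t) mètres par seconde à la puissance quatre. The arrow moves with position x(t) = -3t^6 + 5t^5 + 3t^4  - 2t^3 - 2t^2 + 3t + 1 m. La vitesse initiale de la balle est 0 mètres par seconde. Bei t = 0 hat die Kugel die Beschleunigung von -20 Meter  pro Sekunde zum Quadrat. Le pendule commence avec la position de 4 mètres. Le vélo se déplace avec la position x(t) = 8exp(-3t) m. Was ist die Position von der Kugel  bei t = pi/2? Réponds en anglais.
We must find the integral of our snap equation s(t) = 80·cos(2·t) 4 times. Finding the integral of s(t) and using j(0) = 0: j(t) = 40·sin(2·t). Integrating jerk and using the initial condition a(0) = -20, we get a(t) = -20·cos(2·t). Integrating acceleration and using the initial condition v(0) = 0, we get v(t) = -10·sin(2·t). Finding the antiderivative of v(t) and using x(0) = 8: x(t) = 5·cos(2·t) + 3. We have position x(t) = 5·cos(2·t) + 3. Substituting t = pi/2: x(pi/2) = -2.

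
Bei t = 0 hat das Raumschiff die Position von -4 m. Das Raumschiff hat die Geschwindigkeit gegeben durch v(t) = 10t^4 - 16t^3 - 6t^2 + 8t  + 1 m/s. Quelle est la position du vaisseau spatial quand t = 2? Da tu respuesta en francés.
Nous devons trouver l'intégrale de notre équation de la vitesse v(t) = 10·t^4 - 16·t^3 - 6·t^2 + 8·t + 1 1 fois. En intégrant la vitesse et en utilisant la condition initiale x(0) = -4, nous obtenons x(t) = 2·t^5 - 4·t^4 - 2·t^3 + 4·t^2 + t - 4. En utilisant x(t) = 2·t^5 - 4·t^4 - 2·t^3 + 4·t^2 + t - 4 et en substituant t = 2, nous trouvons x = -2.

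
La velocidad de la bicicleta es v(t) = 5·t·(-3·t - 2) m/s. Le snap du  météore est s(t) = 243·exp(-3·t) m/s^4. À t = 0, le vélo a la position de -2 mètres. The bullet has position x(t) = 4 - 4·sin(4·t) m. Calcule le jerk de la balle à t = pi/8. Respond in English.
To solve this, we need to take 3 derivatives of our position equation x(t) = 4 - 4·sin(4·t). The derivative of position gives velocity: v(t) = -16·cos(4·t). Differentiating velocity, we get acceleration: a(t) = 64·sin(4·t). The derivative of acceleration gives jerk: j(t) = 256·cos(4·t). Using j(t) = 256·cos(4·t) and substituting t = pi/8, we find j = 0.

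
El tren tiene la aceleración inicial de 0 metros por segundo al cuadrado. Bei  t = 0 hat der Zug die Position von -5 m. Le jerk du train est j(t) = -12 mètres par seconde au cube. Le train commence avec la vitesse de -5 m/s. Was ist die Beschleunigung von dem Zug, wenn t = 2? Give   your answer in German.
Ausgehend von dem Ruck j(t) = -12, nehmen wir 1 Integral. Durch Integration von dem Ruck und Verwendung der Anfangsbedingung a(0) = 0, erhalten wir a(t) = -12·t. Aus der Gleichung für die Beschleunigung a(t) = -12·t, setzen wir t = 2 ein und erhalten a = -24.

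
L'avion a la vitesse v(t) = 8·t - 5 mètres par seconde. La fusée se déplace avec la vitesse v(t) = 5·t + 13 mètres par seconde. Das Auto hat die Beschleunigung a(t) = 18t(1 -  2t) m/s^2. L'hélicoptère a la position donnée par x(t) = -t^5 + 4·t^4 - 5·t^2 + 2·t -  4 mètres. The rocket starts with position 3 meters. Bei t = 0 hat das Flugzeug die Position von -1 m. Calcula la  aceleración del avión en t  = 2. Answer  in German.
Um dies zu lösen, müssen wir 1 Ableitung unserer Gleichung für die Geschwindigkeit v(t) = 8·t - 5 nehmen. Mit d/dt von v(t) finden wir a(t) = 8. Aus der Gleichung für die Beschleunigung a(t) = 8, setzen wir t = 2 ein und erhalten a = 8.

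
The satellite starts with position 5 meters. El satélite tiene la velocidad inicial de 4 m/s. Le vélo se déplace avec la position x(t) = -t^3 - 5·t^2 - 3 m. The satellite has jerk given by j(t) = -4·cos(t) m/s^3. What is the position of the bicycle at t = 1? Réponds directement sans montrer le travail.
The position at t = 1 is x = -9.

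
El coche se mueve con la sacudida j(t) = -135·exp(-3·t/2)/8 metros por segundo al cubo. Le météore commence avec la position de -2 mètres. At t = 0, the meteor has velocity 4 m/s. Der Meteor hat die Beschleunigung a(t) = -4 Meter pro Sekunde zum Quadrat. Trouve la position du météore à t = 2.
Nous devons intégrer notre équation de l'accélération a(t) = -4 2 fois. En intégrant l'accélération et en utilisant la condition initiale v(0) = 4, nous obtenons v(t) = 4 - 4·t. La primitive de la vitesse, avec x(0) = -2, donne la position: x(t) = -2·t^2 + 4·t - 2. Nous avons la position x(t) = -2·t^2 + 4·t - 2. En substituant t = 2: x(2) = -2.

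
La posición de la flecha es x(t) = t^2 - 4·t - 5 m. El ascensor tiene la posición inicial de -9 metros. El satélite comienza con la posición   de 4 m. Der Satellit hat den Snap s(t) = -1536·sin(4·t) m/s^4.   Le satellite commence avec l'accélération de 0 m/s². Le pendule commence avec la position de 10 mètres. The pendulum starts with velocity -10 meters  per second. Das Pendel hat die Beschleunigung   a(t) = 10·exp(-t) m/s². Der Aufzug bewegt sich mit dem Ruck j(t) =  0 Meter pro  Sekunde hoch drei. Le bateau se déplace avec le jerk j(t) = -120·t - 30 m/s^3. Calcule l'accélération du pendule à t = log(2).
Nous avons l'accélération a(t) = 10·exp(-t). En substituant t = log(2): a(log(2)) = 5.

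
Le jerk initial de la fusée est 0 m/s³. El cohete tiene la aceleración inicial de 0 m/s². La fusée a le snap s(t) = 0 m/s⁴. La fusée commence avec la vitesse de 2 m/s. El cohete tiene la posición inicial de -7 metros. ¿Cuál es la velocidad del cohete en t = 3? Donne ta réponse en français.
Nous devons trouver la primitive de notre équation du snap s(t) = 0 3 fois. L'intégrale du snap, avec j(0) = 0, donne le jerk: j(t) = 0. En prenant ∫j(t)dt et en appliquant a(0) = 0, nous trouvons a(t) = 0. En prenant ∫a(t)dt et en appliquant v(0) = 2, nous trouvons v(t) = 2. En utilisant v(t) = 2 et en substituant t = 3, nous trouvons v = 2.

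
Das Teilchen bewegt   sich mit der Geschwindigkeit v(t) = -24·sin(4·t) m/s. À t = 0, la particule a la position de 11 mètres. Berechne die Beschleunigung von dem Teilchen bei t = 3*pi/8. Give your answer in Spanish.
Para resolver esto, necesitamos tomar 1 derivada de nuestra ecuación de la velocidad v(t) = -24·sin(4·t). Derivando la velocidad, obtenemos la aceleración: a(t) = -96·cos(4·t). Usando a(t) = -96·cos(4·t) y sustituyendo t = 3*pi/8, encontramos a = 0.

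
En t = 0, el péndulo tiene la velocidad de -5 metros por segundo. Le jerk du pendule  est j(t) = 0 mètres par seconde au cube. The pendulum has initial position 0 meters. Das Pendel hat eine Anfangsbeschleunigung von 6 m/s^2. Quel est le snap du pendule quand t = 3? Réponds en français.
Nous devons dériver notre équation du jerk j(t) = 0 1 fois. La dérivée du jerk donne le snap: s(t) = 0. Nous avons le snap s(t) = 0. En substituant t = 3: s(3) = 0.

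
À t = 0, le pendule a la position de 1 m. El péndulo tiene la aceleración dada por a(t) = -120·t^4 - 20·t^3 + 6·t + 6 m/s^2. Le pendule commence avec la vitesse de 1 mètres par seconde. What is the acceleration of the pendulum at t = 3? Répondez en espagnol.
De la ecuación de la aceleración a(t) = -120·t^4 - 20·t^3 + 6·t + 6, sustituimos t = 3 para obtener a = -10236.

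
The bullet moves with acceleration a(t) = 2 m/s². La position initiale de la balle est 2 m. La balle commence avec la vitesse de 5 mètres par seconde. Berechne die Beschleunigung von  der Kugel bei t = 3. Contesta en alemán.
Aus der Gleichung für die Beschleunigung a(t) = 2, setzen wir t = 3 ein und erhalten a = 2.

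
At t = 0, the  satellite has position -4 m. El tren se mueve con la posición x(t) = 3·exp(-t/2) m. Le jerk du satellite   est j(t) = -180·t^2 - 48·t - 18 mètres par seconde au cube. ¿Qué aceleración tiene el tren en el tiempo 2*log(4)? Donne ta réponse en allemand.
Wir müssen unsere Gleichung für die Position x(t) = 3·exp(-t/2) 2-mal ableiten. Durch Ableiten von der Position erhalten wir die Geschwindigkeit: v(t) = -3·exp(-t/2)/2. Mit d/dt von v(t) finden wir a(t) = 3·exp(-t/2)/4. Mit a(t) = 3·exp(-t/2)/4 und Einsetzen von t = 2*log(4), finden wir a = 3/16.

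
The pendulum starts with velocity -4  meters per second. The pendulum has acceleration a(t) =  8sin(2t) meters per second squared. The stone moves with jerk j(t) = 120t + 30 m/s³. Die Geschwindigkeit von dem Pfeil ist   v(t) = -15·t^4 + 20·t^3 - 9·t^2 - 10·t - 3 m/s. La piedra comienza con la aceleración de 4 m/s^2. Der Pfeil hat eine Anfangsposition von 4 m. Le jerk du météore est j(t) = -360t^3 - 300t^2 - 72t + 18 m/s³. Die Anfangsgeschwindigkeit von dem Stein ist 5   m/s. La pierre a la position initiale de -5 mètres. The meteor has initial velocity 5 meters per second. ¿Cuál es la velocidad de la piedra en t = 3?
Partiendo de la sacudida j(t) = 120·t + 30, tomamos 2 integrales. Tomando ∫j(t)dt y aplicando a(0) = 4, encontramos a(t) = 60·t^2 + 30·t + 4. La antiderivada de la aceleración es la velocidad. Usando v(0) = 5, obtenemos v(t) = 20·t^3 + 15·t^2 + 4·t + 5. Tenemos la velocidad v(t) = 20·t^3 + 15·t^2 + 4·t + 5. Sustituyendo t = 3: v(3) = 692.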